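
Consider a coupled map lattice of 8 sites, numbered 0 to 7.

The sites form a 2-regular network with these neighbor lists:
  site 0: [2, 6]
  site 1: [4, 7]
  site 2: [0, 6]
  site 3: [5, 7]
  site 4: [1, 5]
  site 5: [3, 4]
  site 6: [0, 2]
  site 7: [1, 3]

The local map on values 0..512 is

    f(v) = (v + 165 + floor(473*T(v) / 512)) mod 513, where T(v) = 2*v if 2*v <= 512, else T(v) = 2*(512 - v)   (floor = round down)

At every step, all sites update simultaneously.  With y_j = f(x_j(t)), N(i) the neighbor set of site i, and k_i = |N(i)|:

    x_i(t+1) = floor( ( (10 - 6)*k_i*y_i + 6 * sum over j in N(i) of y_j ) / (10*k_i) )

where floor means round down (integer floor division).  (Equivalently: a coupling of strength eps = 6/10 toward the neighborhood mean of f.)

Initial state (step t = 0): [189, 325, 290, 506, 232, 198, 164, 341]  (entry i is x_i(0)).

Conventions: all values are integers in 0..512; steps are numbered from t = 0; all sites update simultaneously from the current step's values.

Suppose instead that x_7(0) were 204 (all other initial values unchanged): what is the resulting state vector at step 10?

Simulating step by step:
t=0: [189, 325, 290, 506, 232, 198, 164, 204]
t=1: [217, 292, 233, 201, 285, 230, 210, 240]
t=2: [277, 347, 281, 281, 339, 296, 275, 306]
t=3: [362, 315, 361, 349, 319, 339, 362, 333]
t=4: [291, 324, 291, 308, 322, 312, 291, 315]
t=5: [351, 325, 351, 333, 326, 331, 351, 329]
t=6: [300, 320, 300, 316, 320, 317, 300, 318]
t=7: [343, 326, 343, 329, 326, 328, 343, 328]
t=8: [307, 320, 307, 319, 320, 319, 307, 319]
t=9: [337, 326, 337, 327, 326, 326, 337, 326]
t=10: [312, 321, 312, 320, 321, 320, 312, 320]

Answer: [312, 321, 312, 320, 321, 320, 312, 320]
Key observation: This trace re-runs the system from the modified initial state.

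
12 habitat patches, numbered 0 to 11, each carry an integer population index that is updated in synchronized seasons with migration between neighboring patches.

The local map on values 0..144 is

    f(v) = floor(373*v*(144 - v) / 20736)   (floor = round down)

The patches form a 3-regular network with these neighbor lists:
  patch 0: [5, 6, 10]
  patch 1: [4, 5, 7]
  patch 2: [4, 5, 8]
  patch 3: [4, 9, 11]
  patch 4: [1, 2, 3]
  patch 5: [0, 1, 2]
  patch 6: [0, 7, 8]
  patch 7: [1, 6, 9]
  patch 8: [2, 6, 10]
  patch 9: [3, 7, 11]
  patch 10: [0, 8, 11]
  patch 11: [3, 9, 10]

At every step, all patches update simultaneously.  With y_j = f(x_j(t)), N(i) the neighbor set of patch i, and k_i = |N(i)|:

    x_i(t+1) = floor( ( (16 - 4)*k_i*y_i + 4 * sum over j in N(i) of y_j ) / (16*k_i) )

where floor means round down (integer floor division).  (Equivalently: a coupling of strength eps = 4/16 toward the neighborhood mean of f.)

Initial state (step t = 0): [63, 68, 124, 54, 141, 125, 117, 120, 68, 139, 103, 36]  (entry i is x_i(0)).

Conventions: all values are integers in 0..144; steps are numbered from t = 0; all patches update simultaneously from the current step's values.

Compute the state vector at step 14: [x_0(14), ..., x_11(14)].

Answer: [88, 88, 88, 88, 88, 88, 88, 88, 88, 88, 88, 88]

Derivation:
t=0: [63, 68, 124, 54, 141, 125, 117, 120, 68, 139, 103, 36]
t=1: [82, 77, 44, 72, 23, 50, 61, 51, 83, 26, 77, 66]
t=2: [90, 87, 78, 86, 59, 84, 90, 83, 90, 63, 91, 89]
t=3: [87, 89, 91, 89, 90, 89, 87, 90, 87, 90, 86, 88]
t=4: [88, 87, 86, 87, 87, 87, 88, 87, 88, 87, 88, 88]
t=5: [88, 89, 88, 88, 89, 88, 88, 88, 88, 88, 88, 88]
t=6: [88, 88, 88, 88, 88, 88, 88, 88, 88, 88, 88, 88]
t=7: [88, 88, 88, 88, 88, 88, 88, 88, 88, 88, 88, 88]
t=8: [88, 88, 88, 88, 88, 88, 88, 88, 88, 88, 88, 88]
t=9: [88, 88, 88, 88, 88, 88, 88, 88, 88, 88, 88, 88]
t=10: [88, 88, 88, 88, 88, 88, 88, 88, 88, 88, 88, 88]
t=11: [88, 88, 88, 88, 88, 88, 88, 88, 88, 88, 88, 88]
t=12: [88, 88, 88, 88, 88, 88, 88, 88, 88, 88, 88, 88]
t=13: [88, 88, 88, 88, 88, 88, 88, 88, 88, 88, 88, 88]
t=14: [88, 88, 88, 88, 88, 88, 88, 88, 88, 88, 88, 88]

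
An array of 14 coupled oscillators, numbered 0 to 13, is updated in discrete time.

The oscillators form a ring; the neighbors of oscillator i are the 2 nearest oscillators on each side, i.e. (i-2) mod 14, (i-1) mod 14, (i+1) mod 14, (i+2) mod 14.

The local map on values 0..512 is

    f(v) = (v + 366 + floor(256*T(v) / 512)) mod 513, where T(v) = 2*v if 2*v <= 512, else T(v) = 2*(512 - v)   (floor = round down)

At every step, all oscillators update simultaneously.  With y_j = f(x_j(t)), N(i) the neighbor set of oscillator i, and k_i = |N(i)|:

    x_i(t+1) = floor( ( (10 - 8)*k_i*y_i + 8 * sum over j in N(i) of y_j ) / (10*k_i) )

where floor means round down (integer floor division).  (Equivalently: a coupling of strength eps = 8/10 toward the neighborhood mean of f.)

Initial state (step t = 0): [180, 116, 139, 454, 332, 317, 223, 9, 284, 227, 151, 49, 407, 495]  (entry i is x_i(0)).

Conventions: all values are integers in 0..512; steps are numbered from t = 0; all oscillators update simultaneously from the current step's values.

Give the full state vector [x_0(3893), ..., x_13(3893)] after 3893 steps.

Answer: [365, 365, 365, 365, 365, 365, 365, 365, 365, 365, 365, 365, 365, 365]
Key observation: The state at step 3, [365, 365, 365, 365, 365, 365, 365, 365, 365, 365, 365, 365, 365, 365], reappears at step 4: the system is in a cycle of period 1 from step 3 on.  Therefore the state at step 3893 equals the state at step 3 + ((3893 - 3) mod 1) = 3, which is [365, 365, 365, 365, 365, 365, 365, 365, 365, 365, 365, 365, 365, 365].

Derivation:
t=0: [180, 116, 139, 454, 332, 317, 223, 9, 284, 227, 151, 49, 407, 495]
t=1: [231, 231, 231, 262, 305, 355, 355, 344, 302, 335, 331, 331, 312, 298]
t=2: [335, 335, 335, 345, 355, 365, 365, 365, 365, 365, 365, 365, 355, 345]
t=3: [365, 365, 365, 365, 365, 365, 365, 365, 365, 365, 365, 365, 365, 365]
t=4: [365, 365, 365, 365, 365, 365, 365, 365, 365, 365, 365, 365, 365, 365]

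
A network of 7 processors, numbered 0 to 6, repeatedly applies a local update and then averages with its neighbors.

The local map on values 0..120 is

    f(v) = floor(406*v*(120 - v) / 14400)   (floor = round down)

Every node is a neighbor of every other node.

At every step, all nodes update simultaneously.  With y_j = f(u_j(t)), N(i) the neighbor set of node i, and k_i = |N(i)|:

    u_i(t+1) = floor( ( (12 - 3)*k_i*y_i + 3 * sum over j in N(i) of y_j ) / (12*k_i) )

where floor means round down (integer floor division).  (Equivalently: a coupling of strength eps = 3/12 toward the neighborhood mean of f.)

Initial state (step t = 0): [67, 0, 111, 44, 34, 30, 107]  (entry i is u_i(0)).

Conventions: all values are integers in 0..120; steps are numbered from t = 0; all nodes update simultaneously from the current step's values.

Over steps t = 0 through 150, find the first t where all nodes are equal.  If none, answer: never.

Answer: 14
Key observation: Synchronization is absorbing here: once all nodes are equal they stay equal, and step 14 is the first all-equal step.

Derivation:
t=0: [67, 0, 111, 44, 34, 30, 107]  (not all equal)
t=1: [88, 17, 37, 84, 75, 71, 45]  (not all equal)
t=2: [80, 59, 85, 84, 91, 93, 91]  (not all equal)
t=3: [87, 95, 82, 84, 76, 73, 76]  (not all equal)
t=4: [81, 71, 86, 85, 91, 93, 91]  (not all equal)
t=5: [86, 93, 81, 82, 76, 73, 76]  (not all equal)
t=6: [83, 75, 88, 87, 92, 93, 92]  (not all equal)
t=7: [84, 90, 79, 79, 74, 72, 74]  (not all equal)
t=8: [86, 80, 90, 90, 93, 94, 93]  (not all equal)
t=9: [80, 85, 76, 76, 71, 70, 71]  (not all equal)
t=10: [91, 86, 93, 93, 96, 96, 96]  (not all equal)
t=11: [72, 78, 69, 69, 65, 65, 65]  (not all equal)
t=12: [97, 93, 98, 98, 99, 99, 99]  (not all equal)
t=13: [61, 67, 60, 60, 58, 58, 58]  (not all equal)
t=14: [100, 100, 100, 100, 100, 100, 100]  (all equal)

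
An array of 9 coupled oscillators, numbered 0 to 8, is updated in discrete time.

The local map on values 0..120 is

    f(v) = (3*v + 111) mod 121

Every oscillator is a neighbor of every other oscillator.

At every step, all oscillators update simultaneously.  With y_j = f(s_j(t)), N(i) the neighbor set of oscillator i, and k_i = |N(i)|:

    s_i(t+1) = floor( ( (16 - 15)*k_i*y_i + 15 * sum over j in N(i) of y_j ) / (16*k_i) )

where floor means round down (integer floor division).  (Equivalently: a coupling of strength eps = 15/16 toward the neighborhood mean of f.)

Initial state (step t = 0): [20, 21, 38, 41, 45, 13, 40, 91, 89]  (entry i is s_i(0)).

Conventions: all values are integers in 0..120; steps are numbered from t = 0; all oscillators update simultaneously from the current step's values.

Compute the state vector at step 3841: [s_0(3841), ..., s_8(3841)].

Simulating step by step:
t=0: [20, 21, 38, 41, 45, 13, 40, 91, 89]
t=1: [55, 55, 52, 52, 58, 56, 52, 57, 57]
t=2: [33, 33, 34, 34, 33, 33, 34, 33, 33]
t=3: [90, 90, 89, 89, 90, 90, 89, 90, 90]
t=4: [16, 16, 17, 17, 16, 16, 17, 16, 16]
t=5: [39, 39, 38, 38, 39, 39, 38, 39, 39]
t=6: [105, 105, 106, 106, 105, 105, 106, 105, 105]
t=7: [64, 64, 63, 63, 64, 64, 63, 64, 64]
t=8: [59, 59, 60, 60, 59, 59, 60, 59, 59]
t=9: [47, 47, 46, 46, 47, 47, 46, 47, 47]
t=10: [8, 8, 9, 9, 8, 8, 9, 8, 8]
t=11: [15, 15, 14, 14, 15, 15, 14, 15, 15]
t=12: [33, 33, 34, 34, 33, 33, 34, 33, 33]

Answer: [15, 15, 14, 14, 15, 15, 14, 15, 15]
Key observation: The state at step 2, [33, 33, 34, 34, 33, 33, 34, 33, 33], reappears at step 12: the system is in a cycle of period 10 from step 2 on.  Therefore the state at step 3841 equals the state at step 2 + ((3841 - 2) mod 10) = 11, which is [15, 15, 14, 14, 15, 15, 14, 15, 15].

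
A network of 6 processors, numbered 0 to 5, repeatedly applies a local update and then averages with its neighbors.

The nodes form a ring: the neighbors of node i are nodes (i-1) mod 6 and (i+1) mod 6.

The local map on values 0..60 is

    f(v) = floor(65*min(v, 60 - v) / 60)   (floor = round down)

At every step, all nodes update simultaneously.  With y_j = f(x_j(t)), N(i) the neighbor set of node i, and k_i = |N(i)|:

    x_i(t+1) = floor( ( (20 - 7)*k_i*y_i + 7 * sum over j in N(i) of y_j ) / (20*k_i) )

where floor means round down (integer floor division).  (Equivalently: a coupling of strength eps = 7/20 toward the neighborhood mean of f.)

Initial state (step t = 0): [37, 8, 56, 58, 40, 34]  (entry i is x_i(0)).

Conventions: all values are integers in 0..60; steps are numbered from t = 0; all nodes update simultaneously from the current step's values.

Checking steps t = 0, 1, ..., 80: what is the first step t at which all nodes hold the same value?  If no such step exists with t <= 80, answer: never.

Answer: 22
Key observation: Synchronization is absorbing here: once all nodes are equal they stay equal, and step 22 is the first all-equal step.

Derivation:
t=0: [37, 8, 56, 58, 40, 34]  (not all equal)
t=1: [21, 10, 4, 5, 18, 26]  (not all equal)
t=2: [20, 11, 5, 7, 18, 25]  (not all equal)
t=3: [20, 11, 6, 8, 18, 24]  (not all equal)
t=4: [20, 11, 7, 9, 18, 23]  (not all equal)
t=5: [19, 12, 8, 10, 18, 22]  (not all equal)
t=6: [19, 13, 9, 11, 18, 21]  (not all equal)
t=7: [19, 14, 10, 12, 18, 21]  (not all equal)
t=8: [19, 15, 11, 13, 18, 21]  (not all equal)
t=9: [19, 15, 12, 14, 18, 21]  (not all equal)
t=10: [19, 16, 13, 15, 18, 21]  (not all equal)
t=11: [19, 17, 14, 16, 19, 21]  (not all equal)
t=12: [20, 17, 15, 17, 19, 21]  (not all equal)
t=13: [20, 18, 16, 18, 20, 21]  (not all equal)
t=14: [20, 19, 17, 19, 20, 21]  (not all equal)
t=15: [21, 19, 18, 19, 21, 21]  (not all equal)
t=16: [21, 20, 19, 20, 21, 22]  (not all equal)
t=17: [22, 21, 20, 21, 22, 22]  (not all equal)
t=18: [22, 22, 21, 22, 22, 23]  (not all equal)
t=19: [23, 22, 22, 22, 23, 23]  (not all equal)
t=20: [23, 23, 23, 23, 23, 24]  (not all equal)
t=21: [24, 24, 24, 24, 24, 25]  (not all equal)
t=22: [26, 26, 26, 26, 26, 26]  (all equal)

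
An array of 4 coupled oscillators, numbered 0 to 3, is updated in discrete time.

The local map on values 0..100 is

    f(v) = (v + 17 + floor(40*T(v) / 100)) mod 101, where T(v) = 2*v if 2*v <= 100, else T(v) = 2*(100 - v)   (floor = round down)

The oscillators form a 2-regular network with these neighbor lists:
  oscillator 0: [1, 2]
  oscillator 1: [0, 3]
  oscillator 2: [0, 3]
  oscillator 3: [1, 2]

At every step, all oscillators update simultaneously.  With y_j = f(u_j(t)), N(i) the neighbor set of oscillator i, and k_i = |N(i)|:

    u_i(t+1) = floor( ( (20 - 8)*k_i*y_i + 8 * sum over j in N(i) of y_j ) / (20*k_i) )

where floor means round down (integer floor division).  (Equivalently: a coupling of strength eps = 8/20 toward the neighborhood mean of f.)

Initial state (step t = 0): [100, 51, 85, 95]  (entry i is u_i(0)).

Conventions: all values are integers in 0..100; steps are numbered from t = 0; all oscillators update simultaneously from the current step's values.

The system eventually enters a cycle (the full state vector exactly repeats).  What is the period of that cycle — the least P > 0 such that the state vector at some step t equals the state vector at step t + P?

Simulating step by step:
t=0: [100, 51, 85, 95]
t=1: [13, 9, 14, 12]
t=2: [39, 35, 40, 37]
t=3: [86, 82, 87, 83]
t=4: [12, 12, 12, 12]
t=5: [38, 38, 38, 38]
t=6: [85, 85, 85, 85]
t=7: [13, 13, 13, 13]
t=8: [40, 40, 40, 40]
t=9: [89, 89, 89, 89]
t=10: [13, 13, 13, 13]

Answer: 3
Key observation: The state at step 7, [13, 13, 13, 13], reappears at step 10 — and no state repeats earlier — so the cycle the system enters has period 3.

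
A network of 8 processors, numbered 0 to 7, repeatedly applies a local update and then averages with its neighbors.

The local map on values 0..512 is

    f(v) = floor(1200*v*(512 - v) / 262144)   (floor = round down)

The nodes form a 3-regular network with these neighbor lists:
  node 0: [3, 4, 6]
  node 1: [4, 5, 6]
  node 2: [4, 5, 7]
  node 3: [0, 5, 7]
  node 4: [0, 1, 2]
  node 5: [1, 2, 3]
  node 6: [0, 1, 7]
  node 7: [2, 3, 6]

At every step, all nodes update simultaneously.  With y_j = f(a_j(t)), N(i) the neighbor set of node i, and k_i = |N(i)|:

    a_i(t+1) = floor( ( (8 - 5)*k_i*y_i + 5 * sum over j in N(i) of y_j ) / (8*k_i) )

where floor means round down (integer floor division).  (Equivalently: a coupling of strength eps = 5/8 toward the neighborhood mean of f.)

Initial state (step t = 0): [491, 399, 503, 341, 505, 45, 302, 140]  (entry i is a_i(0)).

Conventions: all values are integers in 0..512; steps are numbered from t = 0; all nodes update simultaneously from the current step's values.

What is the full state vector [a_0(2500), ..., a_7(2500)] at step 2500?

Simulating step by step:
t=0: [491, 399, 503, 341, 505, 45, 302, 140]
t=1: [136, 161, 80, 179, 62, 138, 211, 209]
t=2: [231, 232, 195, 260, 183, 231, 271, 258]
t=3: [293, 292, 287, 298, 285, 294, 297, 295]
t=4: [293, 293, 294, 292, 294, 293, 292, 292]
t=5: [293, 293, 293, 293, 293, 293, 293, 293]
t=6: [293, 293, 293, 293, 293, 293, 293, 293]

Answer: [293, 293, 293, 293, 293, 293, 293, 293]
Key observation: The state at step 5, [293, 293, 293, 293, 293, 293, 293, 293], reappears at step 6: the system is in a cycle of period 1 from step 5 on.  Therefore the state at step 2500 equals the state at step 5 + ((2500 - 5) mod 1) = 5, which is [293, 293, 293, 293, 293, 293, 293, 293].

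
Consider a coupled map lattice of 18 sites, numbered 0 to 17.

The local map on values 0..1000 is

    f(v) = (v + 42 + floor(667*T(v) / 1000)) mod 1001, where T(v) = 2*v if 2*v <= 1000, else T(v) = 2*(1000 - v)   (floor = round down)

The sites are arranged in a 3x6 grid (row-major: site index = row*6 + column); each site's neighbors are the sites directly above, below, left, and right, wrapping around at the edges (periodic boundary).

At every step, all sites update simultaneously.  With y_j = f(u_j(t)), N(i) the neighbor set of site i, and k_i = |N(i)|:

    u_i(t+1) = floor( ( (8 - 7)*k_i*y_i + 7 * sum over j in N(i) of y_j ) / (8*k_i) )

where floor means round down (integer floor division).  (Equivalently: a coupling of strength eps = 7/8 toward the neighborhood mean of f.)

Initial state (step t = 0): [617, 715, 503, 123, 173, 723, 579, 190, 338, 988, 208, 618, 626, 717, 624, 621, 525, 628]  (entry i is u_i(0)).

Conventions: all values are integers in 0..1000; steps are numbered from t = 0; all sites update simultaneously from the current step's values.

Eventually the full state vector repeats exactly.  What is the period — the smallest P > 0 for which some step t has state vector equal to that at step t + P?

Answer: 4
Key observation: The state at step 21, [570, 593, 570, 308, 179, 308, 570, 593, 570, 308, 179, 308, 570, 593, 570, 308, 179, 308], reappears at step 25 — and no state repeats earlier — so the cycle the system enters has period 4.

Derivation:
t=0: [617, 715, 503, 123, 173, 723, 579, 190, 338, 988, 208, 618, 626, 717, 624, 621, 525, 628]
t=1: [155, 234, 345, 229, 315, 223, 238, 341, 301, 410, 253, 241, 162, 225, 313, 182, 310, 166]
t=2: [524, 654, 692, 747, 651, 554, 569, 650, 848, 653, 766, 561, 489, 643, 670, 738, 599, 567]
t=3: [180, 163, 132, 143, 152, 182, 181, 148, 144, 120, 162, 171, 182, 161, 133, 148, 150, 183]
t=4: [455, 406, 377, 365, 411, 445, 442, 416, 355, 381, 391, 453, 454, 408, 379, 363, 414, 444]
t=5: [284, 567, 919, 711, 422, 70, 77, 641, 718, 905, 345, 270, 284, 567, 919, 714, 420, 71]
t=6: [375, 267, 123, 82, 267, 377, 517, 178, 97, 283, 278, 407, 376, 267, 123, 82, 268, 376]
t=7: [706, 601, 368, 451, 632, 879, 743, 450, 430, 399, 747, 721, 706, 601, 368, 451, 631, 880]
t=8: [131, 307, 377, 477, 121, 123, 125, 124, 632, 199, 329, 107, 131, 307, 377, 477, 121, 123]
t=9: [429, 610, 551, 435, 394, 323, 329, 481, 606, 343, 417, 430, 429, 610, 551, 435, 394, 323]
t=10: [402, 145, 152, 455, 519, 502, 164, 309, 324, 170, 616, 533, 402, 145, 152, 455, 519, 502]
t=11: [558, 598, 416, 261, 173, 372, 691, 528, 535, 310, 247, 244, 558, 598, 416, 261, 173, 372]
t=12: [333, 147, 227, 490, 629, 584, 277, 175, 239, 558, 572, 641, 333, 147, 227, 490, 629, 584]
t=13: [555, 534, 451, 265, 175, 311, 577, 506, 464, 275, 170, 288, 555, 534, 451, 265, 175, 311]
t=14: [315, 173, 246, 495, 562, 559, 306, 178, 250, 496, 557, 560, 315, 173, 246, 495, 562, 559]
t=15: [570, 557, 488, 286, 189, 316, 575, 553, 490, 288, 189, 312, 570, 557, 488, 286, 189, 316]
t=16: [314, 185, 298, 544, 597, 582, 313, 186, 299, 545, 596, 582, 314, 185, 298, 544, 597, 582]
t=17: [577, 597, 560, 307, 180, 308, 578, 596, 560, 308, 179, 308, 577, 597, 560, 307, 180, 308]
t=18: [306, 179, 309, 568, 591, 568, 306, 178, 309, 567, 592, 567, 306, 179, 309, 568, 591, 568]
t=19: [566, 590, 570, 309, 180, 308, 565, 590, 569, 309, 180, 308, 566, 590, 570, 309, 180, 308]
t=20: [309, 180, 309, 570, 593, 569, 309, 180, 309, 570, 593, 569, 309, 180, 309, 570, 593, 569]
t=21: [570, 593, 570, 308, 179, 308, 570, 593, 570, 308, 179, 308, 570, 593, 570, 308, 179, 308]
t=22: [308, 179, 308, 568, 590, 568, 308, 179, 308, 568, 590, 568, 308, 179, 308, 568, 590, 568]
t=23: [568, 590, 568, 309, 180, 309, 568, 590, 568, 309, 180, 309, 568, 590, 568, 309, 180, 309]
t=24: [309, 180, 309, 570, 593, 570, 309, 180, 309, 570, 593, 570, 309, 180, 309, 570, 593, 570]
t=25: [570, 593, 570, 308, 179, 308, 570, 593, 570, 308, 179, 308, 570, 593, 570, 308, 179, 308]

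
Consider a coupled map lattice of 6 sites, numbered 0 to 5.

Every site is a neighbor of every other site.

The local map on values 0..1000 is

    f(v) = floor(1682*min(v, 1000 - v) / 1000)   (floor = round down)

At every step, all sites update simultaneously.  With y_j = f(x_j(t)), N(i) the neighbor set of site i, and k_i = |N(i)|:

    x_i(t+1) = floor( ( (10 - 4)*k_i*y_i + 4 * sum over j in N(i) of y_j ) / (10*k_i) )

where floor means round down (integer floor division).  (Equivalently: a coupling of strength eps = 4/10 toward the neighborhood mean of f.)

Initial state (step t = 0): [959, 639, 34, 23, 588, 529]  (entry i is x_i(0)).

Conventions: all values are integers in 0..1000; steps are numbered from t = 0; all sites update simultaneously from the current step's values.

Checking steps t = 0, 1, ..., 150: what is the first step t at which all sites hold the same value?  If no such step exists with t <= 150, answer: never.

Simulating step by step:
t=0: [959, 639, 34, 23, 588, 529]  (not all equal)
t=1: [215, 495, 209, 200, 540, 592]  (not all equal)
t=2: [454, 699, 449, 441, 669, 623]  (not all equal)
t=3: [713, 579, 709, 701, 605, 646]  (not all equal)
t=4: [525, 643, 529, 536, 620, 584]  (not all equal)
t=5: [759, 656, 756, 750, 676, 708]  (not all equal)
t=6: [438, 528, 441, 446, 510, 483]  (not all equal)
t=7: [755, 784, 757, 762, 800, 794]  (not all equal)
t=8: [395, 369, 393, 389, 355, 361]  (not all equal)
t=9: [649, 626, 647, 644, 614, 619]  (not all equal)
t=10: [602, 623, 604, 606, 633, 628]  (not all equal)
t=11: [657, 639, 656, 654, 630, 634]  (not all equal)
t=12: [585, 601, 586, 588, 609, 606]  (not all equal)
t=13: [689, 675, 688, 685, 667, 670]  (not all equal)
t=14: [530, 542, 531, 534, 550, 547]  (not all equal)
t=15: [782, 772, 781, 779, 764, 767]  (not all equal)
t=16: [372, 381, 373, 374, 387, 385]  (not all equal)
t=17: [630, 638, 631, 632, 643, 641]  (not all equal)
t=18: [617, 609, 616, 615, 605, 607]  (not all equal)
t=19: [648, 655, 648, 649, 658, 657]  (not all equal)
t=20: [588, 582, 588, 587, 579, 579]  (not all equal)
t=21: [695, 701, 695, 696, 703, 703]  (not all equal)
t=22: [509, 504, 509, 508, 502, 502]  (not all equal)
t=23: [827, 832, 827, 828, 834, 834]  (not all equal)
t=24: [287, 283, 287, 287, 281, 281]  (not all equal)
t=25: [479, 476, 479, 479, 474, 474]  (not all equal)
t=26: [803, 800, 803, 803, 799, 799]  (not all equal)
t=27: [332, 335, 332, 332, 336, 336]  (not all equal)
t=28: [559, 562, 559, 559, 563, 563]  (not all equal)
t=29: [739, 737, 739, 739, 736, 736]  (not all equal)
t=30: [440, 441, 440, 440, 442, 442]  (not all equal)
t=31: [740, 741, 740, 740, 742, 742]  (not all equal)
t=32: [436, 435, 436, 436, 434, 434]  (not all equal)
t=33: [732, 731, 732, 732, 730, 730]  (not all equal)
t=34: [450, 451, 450, 450, 452, 452]  (not all equal)
t=35: [756, 757, 756, 756, 758, 758]  (not all equal)
t=36: [409, 408, 409, 409, 407, 407]  (not all equal)
t=37: [686, 685, 686, 686, 684, 684]  (not all equal)
t=38: [528, 529, 528, 528, 530, 530]  (not all equal)
t=39: [792, 791, 792, 792, 790, 790]  (not all equal)
t=40: [349, 350, 349, 349, 351, 351]  (not all equal)
t=41: [587, 588, 587, 587, 589, 589]  (not all equal)
t=42: [693, 692, 693, 693, 691, 691]  (not all equal)
t=43: [516, 517, 516, 516, 518, 518]  (not all equal)
t=44: [813, 812, 813, 813, 811, 811]  (not all equal)
t=45: [314, 315, 314, 314, 316, 316]  (not all equal)
t=46: [528, 529, 528, 528, 530, 530]  (not all equal)

Answer: never
Key observation: The state at step 38 reappears at step 46 — the system is in a cycle of period 8 from step 38 on.  No step 0..46 is synchronized, and the cycle repeats forever, so no step up to 150 (or ever) has all sites equal.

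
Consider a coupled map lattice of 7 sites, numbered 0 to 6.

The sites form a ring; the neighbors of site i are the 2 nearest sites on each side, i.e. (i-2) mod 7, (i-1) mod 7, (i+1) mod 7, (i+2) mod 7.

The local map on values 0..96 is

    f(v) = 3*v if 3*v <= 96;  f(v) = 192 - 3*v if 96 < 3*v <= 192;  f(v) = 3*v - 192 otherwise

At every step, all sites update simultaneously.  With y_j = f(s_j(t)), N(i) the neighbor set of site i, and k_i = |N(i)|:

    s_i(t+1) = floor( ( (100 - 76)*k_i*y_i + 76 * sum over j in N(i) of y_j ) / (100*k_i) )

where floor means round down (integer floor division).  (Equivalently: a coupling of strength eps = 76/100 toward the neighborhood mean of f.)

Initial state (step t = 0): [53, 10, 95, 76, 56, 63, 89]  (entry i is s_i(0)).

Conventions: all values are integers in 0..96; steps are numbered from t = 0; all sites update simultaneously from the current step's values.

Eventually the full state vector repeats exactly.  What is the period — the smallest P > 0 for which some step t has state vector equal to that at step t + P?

Simulating step by step:
t=0: [53, 10, 95, 76, 56, 63, 89]
t=1: [46, 52, 45, 37, 45, 32, 35]
t=2: [65, 61, 57, 66, 74, 76, 67]
t=3: [14, 9, 14, 19, 20, 17, 16]
t=4: [42, 42, 45, 47, 52, 51, 45]
t=5: [57, 59, 55, 49, 47, 49, 53]
t=6: [27, 27, 31, 37, 40, 39, 33]
t=7: [84, 85, 82, 80, 82, 80, 81]
t=8: [55, 55, 55, 53, 51, 51, 54]
t=9: [29, 28, 30, 33, 33, 33, 32]
t=10: [89, 89, 89, 90, 93, 92, 90]
t=11: [77, 76, 77, 79, 80, 80, 79]
t=12: [41, 40, 41, 43, 45, 45, 43]
t=13: [66, 67, 66, 63, 61, 61, 63]
t=14: [6, 5, 6, 6, 6, 6, 6]
t=15: [17, 17, 17, 17, 18, 18, 17]
t=16: [51, 51, 51, 52, 52, 52, 52]
t=17: [37, 37, 37, 37, 36, 36, 37]
t=18: [81, 81, 81, 82, 82, 82, 82]
t=19: [52, 52, 52, 52, 53, 53, 52]
t=20: [35, 36, 35, 34, 34, 34, 34]
t=21: [87, 87, 87, 88, 89, 89, 88]
t=22: [70, 70, 70, 72, 72, 72, 72]
t=23: [20, 20, 20, 21, 22, 22, 21]
t=24: [61, 61, 61, 63, 63, 63, 63]
t=25: [6, 6, 6, 5, 4, 4, 5]
t=26: [16, 16, 16, 15, 14, 14, 15]
t=27: [46, 46, 46, 45, 44, 44, 45]
t=28: [55, 55, 55, 57, 57, 57, 57]
t=29: [24, 24, 24, 23, 22, 22, 23]
t=30: [70, 70, 70, 69, 68, 68, 69]
t=31: [16, 16, 16, 15, 14, 14, 15]

Answer: 5
Key observation: The state at step 26, [16, 16, 16, 15, 14, 14, 15], reappears at step 31 — and no state repeats earlier — so the cycle the system enters has period 5.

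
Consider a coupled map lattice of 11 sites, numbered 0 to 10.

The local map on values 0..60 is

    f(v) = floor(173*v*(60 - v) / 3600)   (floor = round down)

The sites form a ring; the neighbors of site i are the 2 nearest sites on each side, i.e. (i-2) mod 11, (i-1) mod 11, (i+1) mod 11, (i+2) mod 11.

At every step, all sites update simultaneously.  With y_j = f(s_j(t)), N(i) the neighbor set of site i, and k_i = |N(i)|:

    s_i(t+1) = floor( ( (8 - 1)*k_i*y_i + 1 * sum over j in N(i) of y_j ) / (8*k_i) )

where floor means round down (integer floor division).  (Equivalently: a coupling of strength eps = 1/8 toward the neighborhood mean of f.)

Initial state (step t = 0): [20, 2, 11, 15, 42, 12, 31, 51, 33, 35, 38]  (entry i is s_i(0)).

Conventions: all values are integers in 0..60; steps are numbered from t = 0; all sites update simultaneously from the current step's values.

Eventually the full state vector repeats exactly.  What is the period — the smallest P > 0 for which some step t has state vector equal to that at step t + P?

Answer: 2
Key observation: The state at step 4, [39, 40, 40, 40, 40, 40, 39, 39, 39, 39, 39], reappears at step 6 — and no state repeats earlier — so the cycle the system enters has period 2.

Derivation:
t=0: [20, 2, 11, 15, 42, 12, 31, 51, 33, 35, 38]
t=1: [36, 8, 25, 30, 35, 27, 41, 24, 41, 41, 38]
t=2: [40, 21, 41, 42, 41, 41, 37, 40, 37, 37, 39]
t=3: [38, 38, 37, 36, 37, 37, 39, 38, 39, 39, 39]
t=4: [39, 40, 40, 40, 40, 40, 39, 39, 39, 39, 39]
t=5: [38, 38, 38, 38, 38, 38, 38, 38, 39, 39, 38]
t=6: [39, 40, 40, 40, 40, 40, 39, 39, 39, 39, 39]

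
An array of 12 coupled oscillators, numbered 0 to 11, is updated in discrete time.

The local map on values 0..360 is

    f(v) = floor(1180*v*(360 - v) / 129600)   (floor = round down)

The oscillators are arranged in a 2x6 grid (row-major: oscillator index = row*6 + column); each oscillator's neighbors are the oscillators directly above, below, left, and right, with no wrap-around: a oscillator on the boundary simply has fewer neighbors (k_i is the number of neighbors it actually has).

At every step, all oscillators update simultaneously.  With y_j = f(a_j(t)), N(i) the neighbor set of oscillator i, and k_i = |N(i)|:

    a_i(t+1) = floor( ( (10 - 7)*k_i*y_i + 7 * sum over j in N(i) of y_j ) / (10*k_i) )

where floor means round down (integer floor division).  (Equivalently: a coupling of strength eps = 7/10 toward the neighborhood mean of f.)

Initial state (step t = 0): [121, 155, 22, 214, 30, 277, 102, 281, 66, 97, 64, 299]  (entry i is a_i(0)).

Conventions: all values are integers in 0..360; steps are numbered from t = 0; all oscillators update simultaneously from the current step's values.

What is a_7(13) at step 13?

Simulating step by step:
t=0: [121, 155, 22, 214, 30, 277, 102, 281, 66, 97, 64, 299]
t=1: [263, 210, 194, 175, 182, 152, 234, 224, 169, 217, 165, 183]
t=2: [263, 272, 291, 290, 291, 291, 258, 280, 286, 289, 290, 290]
t=3: [229, 209, 192, 183, 182, 182, 223, 212, 190, 186, 184, 183]
t=4: [279, 284, 292, 293, 294, 294, 278, 285, 291, 294, 294, 294]
t=5: [202, 193, 183, 177, 176, 176, 201, 194, 182, 177, 176, 176]
t=6: [291, 292, 293, 294, 294, 294, 291, 292, 293, 294, 294, 294]
t=7: [181, 180, 178, 176, 176, 176, 181, 180, 178, 176, 176, 176]
t=8: [294, 294, 294, 294, 294, 294, 294, 294, 294, 294, 294, 294]
t=9: [176, 176, 176, 176, 176, 176, 176, 176, 176, 176, 176, 176]
t=10: [294, 294, 294, 294, 294, 294, 294, 294, 294, 294, 294, 294]
t=11: [176, 176, 176, 176, 176, 176, 176, 176, 176, 176, 176, 176]
t=12: [294, 294, 294, 294, 294, 294, 294, 294, 294, 294, 294, 294]
t=13: [176, 176, 176, 176, 176, 176, 176, 176, 176, 176, 176, 176]

Answer: a_7(13) = 176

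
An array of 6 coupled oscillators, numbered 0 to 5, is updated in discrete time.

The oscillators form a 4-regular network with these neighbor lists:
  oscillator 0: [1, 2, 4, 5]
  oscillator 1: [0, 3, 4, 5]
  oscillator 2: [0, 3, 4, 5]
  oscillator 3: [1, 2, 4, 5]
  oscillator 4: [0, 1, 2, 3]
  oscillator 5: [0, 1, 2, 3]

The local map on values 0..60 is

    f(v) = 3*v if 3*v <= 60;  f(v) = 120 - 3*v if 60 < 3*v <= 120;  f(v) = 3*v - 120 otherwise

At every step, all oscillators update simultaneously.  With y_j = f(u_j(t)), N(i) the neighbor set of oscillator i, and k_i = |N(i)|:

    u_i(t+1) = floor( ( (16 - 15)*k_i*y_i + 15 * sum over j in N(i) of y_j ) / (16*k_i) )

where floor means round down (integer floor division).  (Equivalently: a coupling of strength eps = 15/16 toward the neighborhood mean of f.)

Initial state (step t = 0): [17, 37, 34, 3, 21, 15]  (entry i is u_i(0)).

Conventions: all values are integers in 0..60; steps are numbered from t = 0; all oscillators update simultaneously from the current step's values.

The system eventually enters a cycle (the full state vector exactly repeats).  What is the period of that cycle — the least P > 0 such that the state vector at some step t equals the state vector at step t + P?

Answer: 7
Key observation: The state at step 12, [22, 15, 15, 22, 22, 22], reappears at step 19 — and no state repeats earlier — so the cycle the system enters has period 7.

Derivation:
t=0: [17, 37, 34, 3, 21, 15]
t=1: [33, 38, 39, 30, 23, 23]
t=2: [27, 36, 36, 27, 17, 17]
t=3: [31, 42, 42, 31, 27, 27]
t=4: [22, 31, 31, 22, 17, 17]
t=5: [39, 50, 50, 39, 41, 41]
t=6: [15, 4, 4, 15, 15, 15]
t=7: [29, 42, 42, 29, 29, 29]
t=8: [20, 31, 31, 20, 20, 20]
t=9: [44, 57, 57, 44, 44, 44]
t=10: [30, 14, 14, 30, 30, 30]
t=11: [35, 30, 30, 35, 35, 35]
t=12: [22, 15, 15, 22, 22, 22]
t=13: [49, 53, 53, 49, 49, 49]
t=14: [32, 27, 27, 32, 32, 32]
t=15: [31, 24, 24, 31, 31, 31]
t=16: [36, 28, 28, 36, 36, 36]
t=17: [23, 13, 13, 23, 23, 23]
t=18: [45, 50, 50, 45, 45, 45]
t=19: [22, 15, 15, 22, 22, 22]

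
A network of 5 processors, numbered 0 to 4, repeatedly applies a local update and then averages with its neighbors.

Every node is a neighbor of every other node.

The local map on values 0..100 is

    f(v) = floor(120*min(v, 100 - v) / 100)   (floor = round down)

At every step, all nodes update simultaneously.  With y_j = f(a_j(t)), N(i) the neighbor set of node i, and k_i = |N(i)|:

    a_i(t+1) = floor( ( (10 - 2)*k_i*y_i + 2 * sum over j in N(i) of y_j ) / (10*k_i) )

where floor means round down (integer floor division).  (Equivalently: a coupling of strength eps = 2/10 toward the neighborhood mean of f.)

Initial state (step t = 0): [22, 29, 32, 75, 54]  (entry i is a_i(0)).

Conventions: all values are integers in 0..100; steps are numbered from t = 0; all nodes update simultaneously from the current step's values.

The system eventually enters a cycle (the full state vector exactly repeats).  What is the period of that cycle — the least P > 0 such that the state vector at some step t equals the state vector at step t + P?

Simulating step by step:
t=0: [22, 29, 32, 75, 54]
t=1: [28, 34, 37, 31, 50]
t=2: [35, 40, 43, 38, 55]
t=3: [43, 48, 50, 45, 52]
t=4: [52, 56, 58, 54, 56]
t=5: [56, 52, 50, 54, 52]
t=6: [53, 56, 59, 55, 56]
t=7: [55, 52, 49, 53, 52]
t=8: [54, 56, 57, 56, 56]
t=9: [54, 52, 51, 52, 52]
t=10: [55, 56, 57, 56, 56]
t=11: [53, 52, 51, 52, 52]
t=12: [56, 57, 57, 57, 57]
t=13: [51, 51, 51, 51, 51]
t=14: [58, 58, 58, 58, 58]
t=15: [50, 50, 50, 50, 50]
t=16: [60, 60, 60, 60, 60]
t=17: [48, 48, 48, 48, 48]
t=18: [57, 57, 57, 57, 57]
t=19: [51, 51, 51, 51, 51]

Answer: 6
Key observation: The state at step 13, [51, 51, 51, 51, 51], reappears at step 19 — and no state repeats earlier — so the cycle the system enters has period 6.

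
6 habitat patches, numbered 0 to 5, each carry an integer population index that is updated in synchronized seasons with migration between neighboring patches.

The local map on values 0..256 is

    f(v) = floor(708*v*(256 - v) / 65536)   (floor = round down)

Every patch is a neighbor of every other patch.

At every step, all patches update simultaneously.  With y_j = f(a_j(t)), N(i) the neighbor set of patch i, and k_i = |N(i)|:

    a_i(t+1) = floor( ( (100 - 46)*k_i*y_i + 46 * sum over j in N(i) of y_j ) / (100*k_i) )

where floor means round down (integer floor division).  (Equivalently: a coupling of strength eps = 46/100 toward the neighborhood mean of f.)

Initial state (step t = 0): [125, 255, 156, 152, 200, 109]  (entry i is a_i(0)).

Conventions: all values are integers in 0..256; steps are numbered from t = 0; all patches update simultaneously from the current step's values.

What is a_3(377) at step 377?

Simulating step by step:
t=0: [125, 255, 156, 152, 200, 109]
t=1: [153, 75, 149, 150, 128, 151]
t=2: [168, 158, 169, 169, 171, 169]
t=3: [159, 162, 158, 158, 158, 158]
t=4: [166, 165, 166, 166, 166, 166]
t=5: [161, 161, 161, 161, 161, 161]
t=6: [165, 165, 165, 165, 165, 165]
t=7: [162, 162, 162, 162, 162, 162]
t=8: [164, 164, 164, 164, 164, 164]
t=9: [162, 162, 162, 162, 162, 162]

Answer: a_3(377) = 162
Key observation: The state at step 7, [162, 162, 162, 162, 162, 162], reappears at step 9: the system is in a cycle of period 2 from step 7 on.  Therefore the state at step 377 equals the state at step 7 + ((377 - 7) mod 2) = 7, which is [162, 162, 162, 162, 162, 162].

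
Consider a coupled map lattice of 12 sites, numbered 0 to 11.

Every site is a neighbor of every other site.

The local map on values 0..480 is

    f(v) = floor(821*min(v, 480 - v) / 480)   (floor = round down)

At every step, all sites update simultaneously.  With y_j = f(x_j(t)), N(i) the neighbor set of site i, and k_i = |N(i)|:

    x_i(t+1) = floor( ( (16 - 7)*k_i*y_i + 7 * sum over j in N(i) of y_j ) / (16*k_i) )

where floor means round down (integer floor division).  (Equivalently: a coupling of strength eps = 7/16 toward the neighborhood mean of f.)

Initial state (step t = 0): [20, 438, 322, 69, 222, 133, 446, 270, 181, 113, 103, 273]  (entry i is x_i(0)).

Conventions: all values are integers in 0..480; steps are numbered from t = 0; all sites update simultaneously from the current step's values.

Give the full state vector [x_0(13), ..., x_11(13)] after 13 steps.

Simulating step by step:
t=0: [20, 438, 322, 69, 222, 133, 446, 270, 181, 113, 103, 273]
t=1: [119, 138, 242, 163, 299, 220, 131, 289, 262, 202, 193, 286]
t=2: [254, 271, 361, 293, 310, 345, 265, 319, 343, 328, 321, 321]
t=3: [339, 324, 243, 304, 289, 257, 329, 281, 260, 273, 279, 279]
t=4: [282, 295, 368, 313, 326, 355, 291, 334, 353, 341, 335, 335]
t=5: [301, 289, 224, 273, 261, 235, 293, 254, 237, 248, 254, 254]
t=6: [335, 346, 376, 360, 371, 385, 342, 377, 387, 382, 377, 377]
t=7: [220, 211, 183, 198, 188, 176, 214, 183, 174, 178, 183, 183]
t=8: [352, 343, 319, 332, 323, 313, 347, 319, 310, 314, 319, 319]
t=9: [239, 247, 269, 257, 265, 274, 244, 269, 277, 273, 269, 269]
t=10: [390, 385, 365, 376, 368, 360, 387, 365, 358, 362, 365, 365]
t=11: [169, 173, 191, 181, 188, 196, 172, 191, 197, 194, 191, 191]
t=12: [302, 305, 322, 313, 319, 326, 305, 322, 327, 324, 322, 322]
t=13: [291, 288, 273, 281, 276, 270, 288, 273, 268, 271, 273, 273]

Answer: [291, 288, 273, 281, 276, 270, 288, 273, 268, 271, 273, 273]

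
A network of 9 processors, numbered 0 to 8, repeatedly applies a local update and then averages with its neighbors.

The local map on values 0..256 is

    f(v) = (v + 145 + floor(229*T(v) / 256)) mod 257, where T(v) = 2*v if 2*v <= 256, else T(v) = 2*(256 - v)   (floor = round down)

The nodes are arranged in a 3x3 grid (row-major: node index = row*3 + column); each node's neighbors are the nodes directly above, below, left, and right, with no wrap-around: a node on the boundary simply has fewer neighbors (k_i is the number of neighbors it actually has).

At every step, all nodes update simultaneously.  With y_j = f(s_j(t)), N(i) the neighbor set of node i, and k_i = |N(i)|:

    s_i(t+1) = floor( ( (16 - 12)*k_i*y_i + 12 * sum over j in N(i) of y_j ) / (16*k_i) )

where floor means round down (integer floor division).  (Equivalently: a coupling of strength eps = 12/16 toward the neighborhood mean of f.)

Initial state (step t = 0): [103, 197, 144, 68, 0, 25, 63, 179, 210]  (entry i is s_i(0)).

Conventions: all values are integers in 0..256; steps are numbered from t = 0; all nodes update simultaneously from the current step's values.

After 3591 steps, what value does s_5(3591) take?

Simulating step by step:
t=0: [103, 197, 144, 68, 0, 25, 63, 179, 210]
t=1: [143, 185, 209, 115, 164, 192, 121, 148, 201]
t=2: [211, 207, 193, 220, 209, 194, 220, 214, 205]
t=3: [177, 183, 188, 176, 180, 187, 173, 178, 184]
t=4: [204, 201, 198, 206, 202, 199, 206, 204, 201]
t=5: [185, 186, 187, 184, 185, 187, 183, 185, 186]
t=6: [199, 199, 198, 200, 199, 198, 200, 200, 199]
t=7: [188, 188, 188, 188, 188, 188, 188, 188, 188]
t=8: [197, 197, 197, 197, 197, 197, 197, 197, 197]
t=9: [190, 190, 190, 190, 190, 190, 190, 190, 190]
t=10: [196, 196, 196, 196, 196, 196, 196, 196, 196]
t=11: [191, 191, 191, 191, 191, 191, 191, 191, 191]
t=12: [195, 195, 195, 195, 195, 195, 195, 195, 195]
t=13: [192, 192, 192, 192, 192, 192, 192, 192, 192]
t=14: [194, 194, 194, 194, 194, 194, 194, 194, 194]
t=15: [192, 192, 192, 192, 192, 192, 192, 192, 192]

Answer: s_5(3591) = 192
Key observation: The state at step 13, [192, 192, 192, 192, 192, 192, 192, 192, 192], reappears at step 15: the system is in a cycle of period 2 from step 13 on.  Therefore the state at step 3591 equals the state at step 13 + ((3591 - 13) mod 2) = 13, which is [192, 192, 192, 192, 192, 192, 192, 192, 192].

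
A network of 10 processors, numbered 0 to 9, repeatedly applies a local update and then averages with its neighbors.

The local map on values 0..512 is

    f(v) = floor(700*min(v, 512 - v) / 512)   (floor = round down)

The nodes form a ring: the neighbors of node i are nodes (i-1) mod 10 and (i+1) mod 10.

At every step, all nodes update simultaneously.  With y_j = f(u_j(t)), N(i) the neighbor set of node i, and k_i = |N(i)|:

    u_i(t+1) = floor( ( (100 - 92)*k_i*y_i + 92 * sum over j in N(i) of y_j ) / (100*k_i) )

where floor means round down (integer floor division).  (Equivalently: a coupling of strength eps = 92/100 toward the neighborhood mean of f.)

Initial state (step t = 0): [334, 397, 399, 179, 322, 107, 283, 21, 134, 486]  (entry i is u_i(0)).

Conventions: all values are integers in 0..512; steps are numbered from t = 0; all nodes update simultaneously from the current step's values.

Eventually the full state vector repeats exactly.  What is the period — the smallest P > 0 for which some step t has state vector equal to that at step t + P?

Simulating step by step:
t=0: [334, 397, 399, 179, 322, 107, 283, 21, 134, 486]
t=1: [107, 195, 196, 209, 200, 274, 105, 230, 43, 198]
t=2: [258, 211, 274, 271, 302, 217, 305, 117, 273, 115]
t=3: [232, 332, 309, 307, 310, 285, 231, 292, 171, 322]
t=4: [257, 292, 264, 276, 293, 296, 305, 276, 275, 273]
t=5: [315, 340, 313, 319, 307, 291, 306, 304, 324, 335]
t=6: [240, 267, 250, 274, 282, 282, 292, 270, 262, 261]
t=7: [337, 334, 330, 327, 319, 307, 320, 321, 336, 335]
t=8: [241, 243, 247, 255, 265, 263, 269, 251, 250, 239]
t=9: [329, 332, 339, 337, 343, 334, 340, 337, 335, 334]
t=10: [244, 243, 241, 233, 240, 233, 240, 238, 241, 245]
t=11: [333, 331, 325, 327, 318, 327, 322, 328, 329, 331]
t=12: [246, 249, 249, 259, 253, 261, 252, 254, 249, 247]
t=13: [338, 338, 342, 342, 344, 344, 344, 342, 341, 337]
t=14: [237, 234, 234, 230, 230, 229, 230, 231, 235, 235]
t=15: [320, 321, 316, 316, 313, 313, 314, 317, 318, 322]
t=16: [260, 264, 264, 269, 269, 271, 269, 267, 262, 263]
t=17: [339, 341, 335, 335, 330, 331, 331, 336, 337, 342]
t=18: [232, 238, 237, 244, 244, 247, 243, 242, 236, 237]
t=19: [323, 320, 328, 328, 334, 332, 333, 327, 326, 319]
t=20: [262, 255, 256, 247, 248, 243, 248, 249, 257, 256]
t=21: [348, 345, 343, 343, 334, 338, 336, 343, 345, 344]
t=22: [228, 227, 229, 236, 234, 241, 234, 233, 229, 226]
t=23: [309, 311, 315, 316, 324, 319, 323, 316, 313, 311]
t=24: [274, 273, 270, 263, 264, 257, 264, 265, 270, 274]
t=25: [325, 327, 332, 334, 343, 339, 342, 334, 330, 327]
t=26: [252, 250, 247, 238, 238, 231, 238, 240, 247, 251]
t=27: [342, 340, 333, 330, 320, 324, 321, 330, 335, 340]
t=28: [234, 237, 241, 252, 253, 261, 253, 250, 241, 236]
t=29: [322, 324, 333, 337, 343, 344, 342, 337, 331, 323]
t=30: [257, 251, 247, 237, 233, 231, 233, 239, 248, 253]
t=31: [344, 342, 333, 327, 319, 317, 320, 328, 335, 343]
t=32: [231, 236, 242, 253, 259, 262, 258, 251, 241, 234]
t=33: [320, 322, 333, 338, 343, 345, 342, 338, 330, 321]
t=34: [260, 253, 247, 237, 232, 231, 232, 239, 248, 255]
t=35: [346, 340, 334, 326, 319, 316, 320, 327, 337, 342]
t=36: [232, 234, 244, 253, 260, 262, 259, 250, 241, 232]
t=37: [317, 324, 332, 339, 343, 344, 341, 337, 329, 322]
t=38: [258, 256, 246, 238, 232, 231, 233, 241, 249, 258]
t=39: [348, 342, 337, 326, 319, 317, 321, 329, 338, 343]
t=40: [230, 231, 242, 251, 260, 262, 258, 249, 240, 230]
t=41: [314, 321, 329, 337, 342, 345, 341, 337, 327, 320]
t=42: [262, 260, 250, 240, 233, 232, 233, 242, 250, 261]
t=43: [343, 341, 336, 329, 322, 317, 323, 329, 336, 341]
t=44: [232, 235, 241, 249, 258, 259, 258, 249, 241, 235]
t=45: [320, 322, 330, 338, 342, 346, 342, 338, 330, 322]
t=46: [259, 255, 248, 239, 231, 231, 231, 239, 248, 255]
t=47: [347, 342, 337, 326, 320, 315, 320, 326, 337, 342]
t=48: [231, 232, 242, 250, 261, 262, 261, 250, 242, 232]
t=49: [316, 322, 329, 336, 341, 342, 341, 336, 329, 322]
t=50: [259, 258, 249, 241, 235, 232, 235, 241, 249, 258]
t=51: [346, 342, 338, 330, 322, 320, 322, 330, 338, 342]
t=52: [231, 231, 239, 248, 255, 259, 255, 248, 239, 231]
t=53: [315, 320, 326, 337, 342, 347, 342, 337, 326, 320]
t=54: [262, 261, 250, 242, 232, 231, 232, 242, 250, 261]
t=55: [342, 341, 336, 329, 322, 316, 322, 329, 336, 341]
t=56: [232, 235, 241, 249, 258, 259, 258, 249, 241, 235]

Answer: 12
Key observation: The state at step 44, [232, 235, 241, 249, 258, 259, 258, 249, 241, 235], reappears at step 56 — and no state repeats earlier — so the cycle the system enters has period 12.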